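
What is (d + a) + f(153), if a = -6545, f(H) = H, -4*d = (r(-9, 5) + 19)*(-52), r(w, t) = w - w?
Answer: -6145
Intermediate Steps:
r(w, t) = 0
d = 247 (d = -(0 + 19)*(-52)/4 = -19*(-52)/4 = -¼*(-988) = 247)
(d + a) + f(153) = (247 - 6545) + 153 = -6298 + 153 = -6145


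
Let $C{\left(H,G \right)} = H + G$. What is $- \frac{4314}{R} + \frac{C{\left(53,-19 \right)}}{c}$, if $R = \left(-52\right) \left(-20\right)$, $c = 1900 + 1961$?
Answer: $- \frac{639269}{154440} \approx -4.1393$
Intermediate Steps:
$c = 3861$
$C{\left(H,G \right)} = G + H$
$R = 1040$
$- \frac{4314}{R} + \frac{C{\left(53,-19 \right)}}{c} = - \frac{4314}{1040} + \frac{-19 + 53}{3861} = \left(-4314\right) \frac{1}{1040} + 34 \cdot \frac{1}{3861} = - \frac{2157}{520} + \frac{34}{3861} = - \frac{639269}{154440}$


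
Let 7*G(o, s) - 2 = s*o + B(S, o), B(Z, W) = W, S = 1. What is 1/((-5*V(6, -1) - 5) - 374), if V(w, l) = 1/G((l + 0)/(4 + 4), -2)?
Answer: -17/6723 ≈ -0.0025286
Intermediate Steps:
G(o, s) = 2/7 + o/7 + o*s/7 (G(o, s) = 2/7 + (s*o + o)/7 = 2/7 + (o*s + o)/7 = 2/7 + (o + o*s)/7 = 2/7 + (o/7 + o*s/7) = 2/7 + o/7 + o*s/7)
V(w, l) = 1/(2/7 - l/56) (V(w, l) = 1/(2/7 + ((l + 0)/(4 + 4))/7 + (⅐)*((l + 0)/(4 + 4))*(-2)) = 1/(2/7 + (l/8)/7 + (⅐)*(l/8)*(-2)) = 1/(2/7 + l/56 - l/28) = 1/(2/7 - l/56))
1/((-5*V(6, -1) - 5) - 374) = 1/((-280/(16 - 1*(-1)) - 5) - 374) = 1/((-280/(16 + 1) - 5) - 374) = 1/((-280/17 - 5) - 374) = 1/(-365/17 - 374) = 1/(-6723/17) = -17/6723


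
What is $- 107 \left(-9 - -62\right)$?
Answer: $-5671$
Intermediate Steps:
$- 107 \left(-9 - -62\right) = - 107 \left(-9 + 62\right) = \left(-107\right) 53 = -5671$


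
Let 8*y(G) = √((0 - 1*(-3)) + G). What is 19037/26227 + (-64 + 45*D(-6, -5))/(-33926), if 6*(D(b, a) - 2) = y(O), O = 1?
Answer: 5160945475/7118217616 ≈ 0.72503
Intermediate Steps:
y(G) = √(3 + G)/8 (y(G) = √((0 - 1*(-3)) + G)/8 = √((0 + 3) + G)/8 = √(3 + G)/8)
D(b, a) = 49/24 (D(b, a) = 2 + (√(3 + 1)/8)/6 = 2 + (√4/8)/6 = 2 + ((⅛)*2)/6 = 2 + (⅙)*(¼) = 2 + 1/24 = 49/24)
19037/26227 + (-64 + 45*D(-6, -5))/(-33926) = 19037/26227 + (-64 + 45*(49/24))/(-33926) = 19037*(1/26227) + (-64 + 735/8)*(-1/33926) = 19037/26227 + (223/8)*(-1/33926) = 19037/26227 - 223/271408 = 5160945475/7118217616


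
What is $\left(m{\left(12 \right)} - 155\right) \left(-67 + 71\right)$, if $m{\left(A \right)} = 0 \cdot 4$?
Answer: $-620$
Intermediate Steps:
$m{\left(A \right)} = 0$
$\left(m{\left(12 \right)} - 155\right) \left(-67 + 71\right) = \left(0 - 155\right) \left(-67 + 71\right) = \left(-155\right) 4 = -620$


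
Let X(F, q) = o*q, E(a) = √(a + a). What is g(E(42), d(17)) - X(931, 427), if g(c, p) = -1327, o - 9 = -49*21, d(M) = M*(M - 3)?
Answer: 434213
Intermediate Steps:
E(a) = √2*√a (E(a) = √(2*a) = √2*√a)
d(M) = M*(-3 + M)
o = -1020 (o = 9 - 49*21 = 9 - 1029 = -1020)
X(F, q) = -1020*q
g(E(42), d(17)) - X(931, 427) = -1327 - (-1020)*427 = -1327 - 1*(-435540) = -1327 + 435540 = 434213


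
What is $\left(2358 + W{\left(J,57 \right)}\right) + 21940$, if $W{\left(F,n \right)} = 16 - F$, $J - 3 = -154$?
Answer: $24465$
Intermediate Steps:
$J = -151$ ($J = 3 - 154 = -151$)
$\left(2358 + W{\left(J,57 \right)}\right) + 21940 = \left(2358 + \left(16 - -151\right)\right) + 21940 = \left(2358 + \left(16 + 151\right)\right) + 21940 = \left(2358 + 167\right) + 21940 = 2525 + 21940 = 24465$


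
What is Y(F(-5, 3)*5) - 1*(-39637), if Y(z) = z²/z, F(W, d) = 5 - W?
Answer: 39687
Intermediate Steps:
Y(z) = z
Y(F(-5, 3)*5) - 1*(-39637) = (5 - 1*(-5))*5 - 1*(-39637) = (5 + 5)*5 + 39637 = 10*5 + 39637 = 50 + 39637 = 39687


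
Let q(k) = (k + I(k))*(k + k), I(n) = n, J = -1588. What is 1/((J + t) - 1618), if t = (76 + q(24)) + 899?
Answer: 1/73 ≈ 0.013699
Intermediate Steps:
q(k) = 4*k² (q(k) = (k + k)*(k + k) = (2*k)*(2*k) = 4*k²)
t = 3279 (t = (76 + 4*24²) + 899 = (76 + 4*576) + 899 = (76 + 2304) + 899 = 2380 + 899 = 3279)
1/((J + t) - 1618) = 1/((-1588 + 3279) - 1618) = 1/(1691 - 1618) = 1/73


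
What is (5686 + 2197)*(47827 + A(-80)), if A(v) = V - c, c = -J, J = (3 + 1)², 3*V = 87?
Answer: 377374976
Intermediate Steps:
V = 29 (V = (⅓)*87 = 29)
J = 16 (J = 4² = 16)
c = -16 (c = -1*16 = -16)
A(v) = 45 (A(v) = 29 - 1*(-16) = 29 + 16 = 45)
(5686 + 2197)*(47827 + A(-80)) = (5686 + 2197)*(47827 + 45) = 7883*47872 = 377374976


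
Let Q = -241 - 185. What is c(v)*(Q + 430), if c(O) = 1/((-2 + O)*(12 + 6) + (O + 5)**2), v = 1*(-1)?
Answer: -2/19 ≈ -0.10526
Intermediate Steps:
Q = -426
v = -1
c(O) = 1/(-36 + (5 + O)**2 + 18*O) (c(O) = 1/((-2 + O)*18 + (5 + O)**2) = 1/((-36 + 18*O) + (5 + O)**2) = 1/(-36 + (5 + O)**2 + 18*O))
c(v)*(Q + 430) = (-426 + 430)/(-11 + (-1)**2 + 28*(-1)) = 4/(-11 + 1 - 28) = 4/(-38) = -1/38*4 = -2/19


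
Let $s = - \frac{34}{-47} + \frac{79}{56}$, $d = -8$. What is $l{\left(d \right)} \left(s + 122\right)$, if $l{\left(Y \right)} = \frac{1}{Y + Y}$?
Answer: $- \frac{326721}{42112} \approx -7.7584$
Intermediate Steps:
$l{\left(Y \right)} = \frac{1}{2 Y}$
$s = \frac{5617}{2632}$ ($s = \left(-34\right) \left(- \frac{1}{47}\right) + 79 \cdot \frac{1}{56} = \frac{34}{47} + \frac{79}{56} = \frac{5617}{2632} \approx 2.1341$)
$l{\left(d \right)} \left(s + 122\right) = \frac{1}{2 \left(-8\right)} \left(\frac{5617}{2632} + 122\right) = \frac{1}{2} \left(- \frac{1}{8}\right) \frac{326721}{2632} = \left(- \frac{1}{16}\right) \frac{326721}{2632} = - \frac{326721}{42112}$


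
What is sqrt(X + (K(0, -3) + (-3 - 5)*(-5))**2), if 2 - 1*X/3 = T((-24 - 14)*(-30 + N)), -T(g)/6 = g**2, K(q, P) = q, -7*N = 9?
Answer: sqrt(1246681006)/7 ≈ 5044.1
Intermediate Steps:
N = -9/7 (N = -1/7*9 = -9/7 ≈ -1.2857)
T(g) = -6*g**2
X = 1246602606/49 (X = 6 - (-18)*((-24 - 14)*(-30 - 9/7))**2 = 6 - (-18)*(-38*(-219/7))**2 = 6 - (-18)*(8322/7)**2 = 6 - (-18)*69255684/49 = 6 - 3*(-415534104/49) = 6 + 1246602312/49 = 1246602606/49 ≈ 2.5441e+7)
sqrt(X + (K(0, -3) + (-3 - 5)*(-5))**2) = sqrt(1246602606/49 + (0 + (-3 - 5)*(-5))**2) = sqrt(1246602606/49 + (0 - 8*(-5))**2) = sqrt(1246602606/49 + (0 + 40)**2) = sqrt(1246602606/49 + 40**2) = sqrt(1246602606/49 + 1600) = sqrt(1246681006/49) = sqrt(1246681006)/7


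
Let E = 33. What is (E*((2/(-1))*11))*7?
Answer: -5082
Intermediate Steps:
(E*((2/(-1))*11))*7 = (33*((2/(-1))*11))*7 = (33*((2*(-1))*11))*7 = (33*(-2*11))*7 = (33*(-22))*7 = -726*7 = -5082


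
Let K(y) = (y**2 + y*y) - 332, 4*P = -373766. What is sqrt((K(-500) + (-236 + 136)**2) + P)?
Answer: sqrt(1664906)/2 ≈ 645.16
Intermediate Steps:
P = -186883/2 (P = (1/4)*(-373766) = -186883/2 ≈ -93442.)
K(y) = -332 + 2*y**2 (K(y) = (y**2 + y**2) - 332 = 2*y**2 - 332 = -332 + 2*y**2)
sqrt((K(-500) + (-236 + 136)**2) + P) = sqrt(((-332 + 2*(-500)**2) + (-236 + 136)**2) - 186883/2) = sqrt(((-332 + 2*250000) + (-100)**2) - 186883/2) = sqrt(((-332 + 500000) + 10000) - 186883/2) = sqrt((499668 + 10000) - 186883/2) = sqrt(509668 - 186883/2) = sqrt(832453/2) = sqrt(1664906)/2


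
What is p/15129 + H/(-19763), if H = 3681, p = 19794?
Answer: 111832991/99664809 ≈ 1.1221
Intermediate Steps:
p/15129 + H/(-19763) = 19794/15129 + 3681/(-19763) = 19794*(1/15129) + 3681*(-1/19763) = 6598/5043 - 3681/19763 = 111832991/99664809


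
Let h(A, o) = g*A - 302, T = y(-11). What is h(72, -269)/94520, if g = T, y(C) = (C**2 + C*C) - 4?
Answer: 8417/47260 ≈ 0.17810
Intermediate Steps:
y(C) = -4 + 2*C**2 (y(C) = (C**2 + C**2) - 4 = 2*C**2 - 4 = -4 + 2*C**2)
T = 238 (T = -4 + 2*(-11)**2 = -4 + 2*121 = -4 + 242 = 238)
g = 238
h(A, o) = -302 + 238*A (h(A, o) = 238*A - 302 = -302 + 238*A)
h(72, -269)/94520 = (-302 + 238*72)/94520 = (-302 + 17136)*(1/94520) = 16834*(1/94520) = 8417/47260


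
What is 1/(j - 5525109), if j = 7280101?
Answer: 1/1754992 ≈ 5.6980e-7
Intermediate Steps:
1/(j - 5525109) = 1/(7280101 - 5525109) = 1/1754992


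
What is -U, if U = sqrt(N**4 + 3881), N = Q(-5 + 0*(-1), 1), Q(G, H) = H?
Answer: -sqrt(3882) ≈ -62.306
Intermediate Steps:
N = 1
U = sqrt(3882) (U = sqrt(1**4 + 3881) = sqrt(1 + 3881) = sqrt(3882) ≈ 62.306)
-U = -sqrt(3882)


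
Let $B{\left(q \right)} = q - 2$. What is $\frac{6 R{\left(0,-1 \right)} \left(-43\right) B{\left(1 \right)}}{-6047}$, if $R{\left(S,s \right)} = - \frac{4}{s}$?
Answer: $- \frac{1032}{6047} \approx -0.17066$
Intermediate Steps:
$B{\left(q \right)} = -2 + q$
$\frac{6 R{\left(0,-1 \right)} \left(-43\right) B{\left(1 \right)}}{-6047} = \frac{6 \left(- \frac{4}{-1}\right) \left(-43\right) \left(-2 + 1\right)}{-6047} = 6 \left(\left(-4\right) \left(-1\right)\right) \left(-43\right) \left(-1\right) \left(- \frac{1}{6047}\right) = 6 \cdot 4 \left(-43\right) \left(-1\right) \left(- \frac{1}{6047}\right) = 24 \left(-43\right) \left(-1\right) \left(- \frac{1}{6047}\right) = \left(-1032\right) \left(-1\right) \left(- \frac{1}{6047}\right) = 1032 \left(- \frac{1}{6047}\right) = - \frac{1032}{6047}$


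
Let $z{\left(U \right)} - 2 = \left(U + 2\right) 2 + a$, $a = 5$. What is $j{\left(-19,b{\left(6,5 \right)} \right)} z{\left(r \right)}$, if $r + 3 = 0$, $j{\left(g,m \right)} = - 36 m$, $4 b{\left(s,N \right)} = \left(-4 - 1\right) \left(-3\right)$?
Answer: $-675$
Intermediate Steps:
$b{\left(s,N \right)} = \frac{15}{4}$ ($b{\left(s,N \right)} = \frac{\left(-4 - 1\right) \left(-3\right)}{4} = \frac{\left(-5\right) \left(-3\right)}{4} = \frac{1}{4} \cdot 15 = \frac{15}{4}$)
$r = -3$ ($r = -3 + 0 = -3$)
$z{\left(U \right)} = 11 + 2 U$ ($z{\left(U \right)} = 2 + \left(\left(U + 2\right) 2 + 5\right) = 2 + \left(\left(2 + U\right) 2 + 5\right) = 2 + \left(\left(4 + 2 U\right) + 5\right) = 2 + \left(9 + 2 U\right) = 11 + 2 U$)
$j{\left(-19,b{\left(6,5 \right)} \right)} z{\left(r \right)} = \left(-36\right) \frac{15}{4} \left(11 + 2 \left(-3\right)\right) = - 135 \left(11 - 6\right) = \left(-135\right) 5 = -675$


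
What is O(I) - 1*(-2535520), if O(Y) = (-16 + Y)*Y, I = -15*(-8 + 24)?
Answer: 2596960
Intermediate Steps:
I = -240 (I = -15*16 = -240)
O(Y) = Y*(-16 + Y)
O(I) - 1*(-2535520) = -240*(-16 - 240) - 1*(-2535520) = -240*(-256) + 2535520 = 61440 + 2535520 = 2596960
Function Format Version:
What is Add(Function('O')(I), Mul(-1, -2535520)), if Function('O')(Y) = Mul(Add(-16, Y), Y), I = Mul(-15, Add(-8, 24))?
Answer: 2596960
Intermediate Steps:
I = -240 (I = Mul(-15, 16) = -240)
Function('O')(Y) = Mul(Y, Add(-16, Y))
Add(Function('O')(I), Mul(-1, -2535520)) = Add(Mul(-240, Add(-16, -240)), Mul(-1, -2535520)) = Add(Mul(-240, -256), 2535520) = Add(61440, 2535520) = 2596960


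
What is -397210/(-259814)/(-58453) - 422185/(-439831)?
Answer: 3205754969892380/3339836409535801 ≈ 0.95985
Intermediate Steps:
-397210/(-259814)/(-58453) - 422185/(-439831) = -397210*(-1/259814)*(-1/58453) - 422185*(-1/439831) = (198605/129907)*(-1/58453) + 422185/439831 = -198605/7593453871 + 422185/439831 = 3205754969892380/3339836409535801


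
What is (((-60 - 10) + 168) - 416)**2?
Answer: 101124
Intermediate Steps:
(((-60 - 10) + 168) - 416)**2 = ((-70 + 168) - 416)**2 = (98 - 416)**2 = (-318)**2 = 101124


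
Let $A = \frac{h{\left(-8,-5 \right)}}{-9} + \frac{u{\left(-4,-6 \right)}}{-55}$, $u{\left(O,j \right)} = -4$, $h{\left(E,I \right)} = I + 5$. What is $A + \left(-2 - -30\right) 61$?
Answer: $\frac{93944}{55} \approx 1708.1$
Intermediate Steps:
$h{\left(E,I \right)} = 5 + I$
$A = \frac{4}{55}$ ($A = \frac{5 - 5}{-9} - \frac{4}{-55} = 0 \left(- \frac{1}{9}\right) - - \frac{4}{55} = 0 + \frac{4}{55} = \frac{4}{55} \approx 0.072727$)
$A + \left(-2 - -30\right) 61 = \frac{4}{55} + \left(-2 - -30\right) 61 = \frac{4}{55} + \left(-2 + 30\right) 61 = \frac{4}{55} + 28 \cdot 61 = \frac{4}{55} + 1708 = \frac{93944}{55}$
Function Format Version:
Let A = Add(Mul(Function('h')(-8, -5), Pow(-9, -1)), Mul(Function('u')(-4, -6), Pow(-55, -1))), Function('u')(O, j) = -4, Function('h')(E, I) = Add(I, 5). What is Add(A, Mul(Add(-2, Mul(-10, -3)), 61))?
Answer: Rational(93944, 55) ≈ 1708.1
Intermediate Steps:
Function('h')(E, I) = Add(5, I)
A = Rational(4, 55) (A = Add(Mul(Add(5, -5), Pow(-9, -1)), Mul(-4, Pow(-55, -1))) = Add(Mul(0, Rational(-1, 9)), Mul(-4, Rational(-1, 55))) = Add(0, Rational(4, 55)) = Rational(4, 55) ≈ 0.072727)
Add(A, Mul(Add(-2, Mul(-10, -3)), 61)) = Add(Rational(4, 55), Mul(Add(-2, Mul(-10, -3)), 61)) = Add(Rational(4, 55), Mul(Add(-2, 30), 61)) = Add(Rational(4, 55), Mul(28, 61)) = Add(Rational(4, 55), 1708) = Rational(93944, 55)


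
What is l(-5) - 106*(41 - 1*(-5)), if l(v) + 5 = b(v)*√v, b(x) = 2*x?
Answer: -4881 - 10*I*√5 ≈ -4881.0 - 22.361*I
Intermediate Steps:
l(v) = -5 + 2*v^(3/2) (l(v) = -5 + (2*v)*√v = -5 + 2*v^(3/2))
l(-5) - 106*(41 - 1*(-5)) = (-5 + 2*(-5)^(3/2)) - 106*(41 - 1*(-5)) = (-5 + 2*(-5*I*√5)) - 106*(41 + 5) = (-5 - 10*I*√5) - 106*46 = (-5 - 10*I*√5) - 4876 = -4881 - 10*I*√5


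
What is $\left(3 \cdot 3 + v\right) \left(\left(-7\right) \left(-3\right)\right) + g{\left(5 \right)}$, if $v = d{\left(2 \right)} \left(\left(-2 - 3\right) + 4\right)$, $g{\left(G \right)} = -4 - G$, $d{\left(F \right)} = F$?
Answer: $138$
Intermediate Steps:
$v = -2$ ($v = 2 \left(\left(-2 - 3\right) + 4\right) = 2 \left(-5 + 4\right) = 2 \left(-1\right) = -2$)
$\left(3 \cdot 3 + v\right) \left(\left(-7\right) \left(-3\right)\right) + g{\left(5 \right)} = \left(3 \cdot 3 - 2\right) \left(\left(-7\right) \left(-3\right)\right) - 9 = \left(9 - 2\right) 21 - 9 = 7 \cdot 21 - 9 = 147 - 9 = 138$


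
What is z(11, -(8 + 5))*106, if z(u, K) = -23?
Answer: -2438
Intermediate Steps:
z(11, -(8 + 5))*106 = -23*106 = -2438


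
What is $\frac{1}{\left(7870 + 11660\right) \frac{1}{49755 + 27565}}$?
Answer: $\frac{7732}{1953} \approx 3.959$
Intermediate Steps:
$\frac{1}{\left(7870 + 11660\right) \frac{1}{49755 + 27565}} = \frac{1}{19530 \cdot \frac{1}{77320}} = \frac{1}{\frac{1953}{7732}} = \frac{7732}{1953}$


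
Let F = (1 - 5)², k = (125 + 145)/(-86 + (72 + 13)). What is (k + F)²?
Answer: 64516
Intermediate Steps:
k = -270 (k = 270/(-86 + 85) = 270/(-1) = 270*(-1) = -270)
F = 16 (F = (-4)² = 16)
(k + F)² = (-270 + 16)² = (-254)² = 64516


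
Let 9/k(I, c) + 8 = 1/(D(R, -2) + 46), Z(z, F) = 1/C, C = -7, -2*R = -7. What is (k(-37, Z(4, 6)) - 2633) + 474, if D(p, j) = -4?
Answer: -723643/335 ≈ -2160.1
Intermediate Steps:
R = 7/2 (R = -½*(-7) = 7/2 ≈ 3.5000)
Z(z, F) = -⅐ (Z(z, F) = 1/(-7) = -⅐)
k(I, c) = -378/335 (k(I, c) = 9/(-8 + 1/(-4 + 46)) = 9/(-8 + 1/42) = 9/(-335/42) = 9*(-42/335) = -378/335)
(k(-37, Z(4, 6)) - 2633) + 474 = (-378/335 - 2633) + 474 = -882433/335 + 474 = -723643/335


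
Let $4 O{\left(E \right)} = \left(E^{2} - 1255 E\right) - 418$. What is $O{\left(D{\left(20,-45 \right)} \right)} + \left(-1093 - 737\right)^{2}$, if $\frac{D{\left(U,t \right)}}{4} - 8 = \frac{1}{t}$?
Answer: $\frac{13523103773}{4050} \approx 3.339 \cdot 10^{6}$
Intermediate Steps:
$D{\left(U,t \right)} = 32 + \frac{4}{t}$
$O{\left(E \right)} = - \frac{209}{2} - \frac{1255 E}{4} + \frac{E^{2}}{4}$ ($O{\left(E \right)} = \frac{\left(E^{2} - 1255 E\right) - 418}{4} = \frac{-418 + E^{2} - 1255 E}{4} = - \frac{209}{2} - \frac{1255 E}{4} + \frac{E^{2}}{4}$)
$O{\left(D{\left(20,-45 \right)} \right)} + \left(-1093 - 737\right)^{2} = \left(- \frac{209}{2} - \frac{1255 \left(32 + \frac{4}{-45}\right)}{4} + \frac{\left(32 + \frac{4}{-45}\right)^{2}}{4}\right) + \left(-1093 - 737\right)^{2} = \left(- \frac{209}{2} - \frac{1255 \left(32 + 4 \left(- \frac{1}{45}\right)\right)}{4} + \frac{\left(32 + 4 \left(- \frac{1}{45}\right)\right)^{2}}{4}\right) + \left(-1830\right)^{2} = \left(- \frac{209}{2} - \frac{1255 \left(32 - \frac{4}{45}\right)}{4} + \frac{\left(32 - \frac{4}{45}\right)^{2}}{4}\right) + 3348900 = \left(- \frac{209}{2} - \frac{90109}{9} + \frac{\left(\frac{1436}{45}\right)^{2}}{4}\right) + 3348900 = \left(- \frac{209}{2} - \frac{90109}{9} + \frac{1}{4} \cdot \frac{2062096}{2025}\right) + 3348900 = \left(- \frac{209}{2} - \frac{90109}{9} + \frac{515524}{2025}\right) + 3348900 = - \frac{39941227}{4050} + 3348900 = \frac{13523103773}{4050}$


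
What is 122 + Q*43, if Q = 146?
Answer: 6400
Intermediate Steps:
122 + Q*43 = 122 + 146*43 = 122 + 6278 = 6400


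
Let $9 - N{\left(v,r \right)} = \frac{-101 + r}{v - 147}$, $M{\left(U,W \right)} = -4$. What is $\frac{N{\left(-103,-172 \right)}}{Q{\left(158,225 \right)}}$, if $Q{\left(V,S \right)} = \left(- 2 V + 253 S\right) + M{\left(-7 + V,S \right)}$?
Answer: $\frac{1977}{14151250} \approx 0.0001397$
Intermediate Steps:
$Q{\left(V,S \right)} = -4 - 2 V + 253 S$ ($Q{\left(V,S \right)} = \left(- 2 V + 253 S\right) - 4 = -4 - 2 V + 253 S$)
$N{\left(v,r \right)} = 9 - \frac{-101 + r}{-147 + v}$ ($N{\left(v,r \right)} = 9 - \frac{-101 + r}{v - 147} = 9 - \frac{-101 + r}{-147 + v}$)
$\frac{N{\left(-103,-172 \right)}}{Q{\left(158,225 \right)}} = \frac{\frac{1}{-147 - 103} \left(-1222 - -172 + 9 \left(-103\right)\right)}{-4 - 316 + 253 \cdot 225} = \frac{\frac{1}{-250} \left(-1222 + 172 - 927\right)}{-4 - 316 + 56925} = \frac{\left(- \frac{1}{250}\right) \left(-1977\right)}{56605} = \frac{1977}{250} \cdot \frac{1}{56605} = \frac{1977}{14151250}$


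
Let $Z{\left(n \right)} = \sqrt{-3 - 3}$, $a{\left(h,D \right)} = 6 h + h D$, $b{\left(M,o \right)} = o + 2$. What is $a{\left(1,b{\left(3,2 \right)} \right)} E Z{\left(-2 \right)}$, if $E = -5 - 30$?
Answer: $- 350 i \sqrt{6} \approx - 857.32 i$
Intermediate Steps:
$b{\left(M,o \right)} = 2 + o$
$a{\left(h,D \right)} = 6 h + D h$
$Z{\left(n \right)} = i \sqrt{6}$ ($Z{\left(n \right)} = \sqrt{-6} = i \sqrt{6}$)
$E = -35$ ($E = -5 - 30 = -35$)
$a{\left(1,b{\left(3,2 \right)} \right)} E Z{\left(-2 \right)} = 1 \left(6 + \left(2 + 2\right)\right) \left(-35\right) i \sqrt{6} = 1 \left(6 + 4\right) \left(-35\right) i \sqrt{6} = 1 \cdot 10 \left(-35\right) i \sqrt{6} = 10 \left(-35\right) i \sqrt{6} = - 350 i \sqrt{6}$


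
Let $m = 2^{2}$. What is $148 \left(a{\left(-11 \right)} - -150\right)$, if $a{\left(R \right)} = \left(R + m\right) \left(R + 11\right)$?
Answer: $22200$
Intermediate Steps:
$m = 4$
$a{\left(R \right)} = \left(4 + R\right) \left(11 + R\right)$ ($a{\left(R \right)} = \left(R + 4\right) \left(R + 11\right) = \left(4 + R\right) \left(11 + R\right)$)
$148 \left(a{\left(-11 \right)} - -150\right) = 148 \left(\left(44 + \left(-11\right)^{2} + 15 \left(-11\right)\right) - -150\right) = 148 \left(\left(44 + 121 - 165\right) + 150\right) = 148 \left(0 + 150\right) = 148 \cdot 150 = 22200$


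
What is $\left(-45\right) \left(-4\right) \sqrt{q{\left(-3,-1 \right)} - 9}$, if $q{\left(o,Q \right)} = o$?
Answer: $360 i \sqrt{3} \approx 623.54 i$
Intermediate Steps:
$\left(-45\right) \left(-4\right) \sqrt{q{\left(-3,-1 \right)} - 9} = \left(-45\right) \left(-4\right) \sqrt{-3 - 9} = 180 \sqrt{-12} = 180 \cdot 2 i \sqrt{3} = 360 i \sqrt{3}$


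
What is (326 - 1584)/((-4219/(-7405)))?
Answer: -9315490/4219 ≈ -2208.0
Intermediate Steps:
(326 - 1584)/((-4219/(-7405))) = -1258/((-4219*(-1/7405))) = -1258/4219/7405 = -1258*7405/4219 = -9315490/4219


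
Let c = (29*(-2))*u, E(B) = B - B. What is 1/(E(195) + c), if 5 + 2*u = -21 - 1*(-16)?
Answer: 1/290 ≈ 0.0034483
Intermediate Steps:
E(B) = 0
u = -5 (u = -5/2 + (-21 - 1*(-16))/2 = -5/2 + (-21 + 16)/2 = -5/2 + (1/2)*(-5) = -5/2 - 5/2 = -5)
c = 290 (c = (29*(-2))*(-5) = -58*(-5) = 290)
1/(E(195) + c) = 1/(0 + 290) = 1/290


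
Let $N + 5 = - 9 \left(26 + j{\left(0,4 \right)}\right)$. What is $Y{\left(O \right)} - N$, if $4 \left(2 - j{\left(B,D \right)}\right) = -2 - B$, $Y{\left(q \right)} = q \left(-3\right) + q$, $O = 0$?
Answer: $\frac{523}{2} \approx 261.5$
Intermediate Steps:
$Y{\left(q \right)} = - 2 q$ ($Y{\left(q \right)} = - 3 q + q = - 2 q$)
$j{\left(B,D \right)} = \frac{5}{2} + \frac{B}{4}$ ($j{\left(B,D \right)} = 2 - \frac{-2 - B}{4} = 2 + \left(\frac{1}{2} + \frac{B}{4}\right) = \frac{5}{2} + \frac{B}{4}$)
$N = - \frac{523}{2}$ ($N = -5 - 9 \left(26 + \left(\frac{5}{2} + \frac{1}{4} \cdot 0\right)\right) = -5 - 9 \left(26 + \left(\frac{5}{2} + 0\right)\right) = -5 - 9 \left(26 + \frac{5}{2}\right) = -5 - \frac{513}{2} = - \frac{523}{2} \approx -261.5$)
$Y{\left(O \right)} - N = \left(-2\right) 0 - - \frac{523}{2} = 0 + \frac{523}{2} = \frac{523}{2}$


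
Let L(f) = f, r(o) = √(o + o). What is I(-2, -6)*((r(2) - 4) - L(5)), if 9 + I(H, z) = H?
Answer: 77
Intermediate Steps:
I(H, z) = -9 + H
r(o) = √2*√o (r(o) = √(2*o) = √2*√o)
I(-2, -6)*((r(2) - 4) - L(5)) = (-9 - 2)*((√2*√2 - 4) - 1*5) = -11*((2 - 4) - 5) = -11*(-2 - 5) = -11*(-7) = 77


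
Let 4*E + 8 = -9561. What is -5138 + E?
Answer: -30121/4 ≈ -7530.3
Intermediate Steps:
E = -9569/4 (E = -2 + (¼)*(-9561) = -2 - 9561/4 = -9569/4 ≈ -2392.3)
-5138 + E = -5138 - 9569/4 = -30121/4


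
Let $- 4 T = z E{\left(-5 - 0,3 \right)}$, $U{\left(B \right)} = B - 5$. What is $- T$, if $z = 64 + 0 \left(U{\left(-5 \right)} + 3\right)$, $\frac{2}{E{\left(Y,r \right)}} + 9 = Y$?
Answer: $- \frac{16}{7} \approx -2.2857$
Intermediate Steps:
$U{\left(B \right)} = -5 + B$
$E{\left(Y,r \right)} = \frac{2}{-9 + Y}$
$z = 64$ ($z = 64 + 0 \left(\left(-5 - 5\right) + 3\right) = 64 + 0 \left(-10 + 3\right) = 64 + 0 \left(-7\right) = 64 + 0 = 64$)
$T = \frac{16}{7}$ ($T = - \frac{64 \frac{2}{-9 - 5}}{4} = - \frac{64 \frac{2}{-14}}{4} = - \frac{64 \cdot 2 \left(- \frac{1}{14}\right)}{4} = - \frac{64 \left(- \frac{1}{7}\right)}{4} = \left(- \frac{1}{4}\right) \left(- \frac{64}{7}\right) = \frac{16}{7} \approx 2.2857$)
$- T = \left(-1\right) \frac{16}{7} = - \frac{16}{7}$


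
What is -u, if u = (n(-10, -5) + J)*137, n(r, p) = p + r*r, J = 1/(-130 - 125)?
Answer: -3318688/255 ≈ -13014.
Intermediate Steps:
J = -1/255 (J = 1/(-255) = -1/255 ≈ -0.0039216)
n(r, p) = p + r²
u = 3318688/255 (u = ((-5 + (-10)²) - 1/255)*137 = ((-5 + 100) - 1/255)*137 = (95 - 1/255)*137 = (24224/255)*137 = 3318688/255 ≈ 13014.)
-u = -1*3318688/255 = -3318688/255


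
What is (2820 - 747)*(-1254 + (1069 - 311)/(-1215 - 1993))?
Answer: -4170451035/1604 ≈ -2.6000e+6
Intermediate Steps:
(2820 - 747)*(-1254 + (1069 - 311)/(-1215 - 1993)) = 2073*(-1254 + 758/(-3208)) = 2073*(-1254 + 758*(-1/3208)) = 2073*(-1254 - 379/1604) = 2073*(-2011795/1604) = -4170451035/1604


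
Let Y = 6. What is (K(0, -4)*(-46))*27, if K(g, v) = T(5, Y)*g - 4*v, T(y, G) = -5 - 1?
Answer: -19872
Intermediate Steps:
T(y, G) = -6
K(g, v) = -6*g - 4*v
(K(0, -4)*(-46))*27 = ((-6*0 - 4*(-4))*(-46))*27 = ((0 + 16)*(-46))*27 = (16*(-46))*27 = -736*27 = -19872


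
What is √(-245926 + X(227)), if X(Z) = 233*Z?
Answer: I*√193035 ≈ 439.36*I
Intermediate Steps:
√(-245926 + X(227)) = √(-245926 + 233*227) = √(-245926 + 52891) = √(-193035) = I*√193035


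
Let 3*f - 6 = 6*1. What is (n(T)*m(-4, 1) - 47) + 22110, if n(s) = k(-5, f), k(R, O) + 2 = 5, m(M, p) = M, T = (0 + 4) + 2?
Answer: 22051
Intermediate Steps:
T = 6 (T = 4 + 2 = 6)
f = 4 (f = 2 + (6*1)/3 = 2 + (⅓)*6 = 2 + 2 = 4)
k(R, O) = 3 (k(R, O) = -2 + 5 = 3)
n(s) = 3
(n(T)*m(-4, 1) - 47) + 22110 = (3*(-4) - 47) + 22110 = (-12 - 47) + 22110 = -59 + 22110 = 22051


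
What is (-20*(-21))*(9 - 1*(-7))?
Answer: 6720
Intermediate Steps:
(-20*(-21))*(9 - 1*(-7)) = 420*(9 + 7) = 420*16 = 6720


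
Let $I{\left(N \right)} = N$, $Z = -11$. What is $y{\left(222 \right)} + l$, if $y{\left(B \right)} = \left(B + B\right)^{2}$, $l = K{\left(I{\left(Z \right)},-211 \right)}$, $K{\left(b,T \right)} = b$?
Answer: $197125$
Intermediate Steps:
$l = -11$
$y{\left(B \right)} = 4 B^{2}$ ($y{\left(B \right)} = \left(2 B\right)^{2} = 4 B^{2}$)
$y{\left(222 \right)} + l = 4 \cdot 222^{2} - 11 = 4 \cdot 49284 - 11 = 197136 - 11 = 197125$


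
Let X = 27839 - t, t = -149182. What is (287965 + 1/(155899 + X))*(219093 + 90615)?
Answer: 1060410413586861/11890 ≈ 8.9185e+10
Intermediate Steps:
X = 177021 (X = 27839 - 1*(-149182) = 27839 + 149182 = 177021)
(287965 + 1/(155899 + X))*(219093 + 90615) = (287965 + 1/(155899 + 177021))*(219093 + 90615) = (287965 + 1/332920)*309708 = (95869307801/332920)*309708 = 1060410413586861/11890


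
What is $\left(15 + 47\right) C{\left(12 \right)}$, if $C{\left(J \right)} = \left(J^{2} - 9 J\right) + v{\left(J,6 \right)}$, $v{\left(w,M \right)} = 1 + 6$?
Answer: $2666$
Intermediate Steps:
$v{\left(w,M \right)} = 7$
$C{\left(J \right)} = 7 + J^{2} - 9 J$ ($C{\left(J \right)} = \left(J^{2} - 9 J\right) + 7 = 7 + J^{2} - 9 J$)
$\left(15 + 47\right) C{\left(12 \right)} = \left(15 + 47\right) \left(7 + 12^{2} - 108\right) = 62 \left(7 + 144 - 108\right) = 62 \cdot 43 = 2666$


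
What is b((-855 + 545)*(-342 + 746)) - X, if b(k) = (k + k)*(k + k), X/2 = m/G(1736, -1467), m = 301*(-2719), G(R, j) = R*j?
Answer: 11412949831486283/181908 ≈ 6.2740e+10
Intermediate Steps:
m = -818419
X = 116917/181908 (X = 2*(-818419/(1736*(-1467))) = 2*(-818419/(-2546712)) = 2*(-818419*(-1/2546712)) = 2*(116917/363816) = 116917/181908 ≈ 0.64273)
b(k) = 4*k**2 (b(k) = (2*k)*(2*k) = 4*k**2)
b((-855 + 545)*(-342 + 746)) - X = 4*((-855 + 545)*(-342 + 746))**2 - 1*116917/181908 = 4*(-310*404)**2 - 116917/181908 = 4*(-125240)**2 - 116917/181908 = 4*15685057600 - 116917/181908 = 62740230400 - 116917/181908 = 11412949831486283/181908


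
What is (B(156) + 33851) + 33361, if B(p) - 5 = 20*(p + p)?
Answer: 73457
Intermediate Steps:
B(p) = 5 + 40*p (B(p) = 5 + 20*(p + p) = 5 + 20*(2*p) = 5 + 40*p)
(B(156) + 33851) + 33361 = ((5 + 40*156) + 33851) + 33361 = ((5 + 6240) + 33851) + 33361 = (6245 + 33851) + 33361 = 40096 + 33361 = 73457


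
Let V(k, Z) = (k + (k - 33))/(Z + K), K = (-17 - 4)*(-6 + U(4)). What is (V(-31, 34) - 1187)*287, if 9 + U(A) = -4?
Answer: -147536942/433 ≈ -3.4073e+5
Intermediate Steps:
U(A) = -13 (U(A) = -9 - 4 = -13)
K = 399 (K = (-17 - 4)*(-6 - 13) = -21*(-19) = 399)
V(k, Z) = (-33 + 2*k)/(399 + Z) (V(k, Z) = (k + (k - 33))/(Z + 399) = (k + (-33 + k))/(399 + Z) = (-33 + 2*k)/(399 + Z))
(V(-31, 34) - 1187)*287 = ((-33 + 2*(-31))/(399 + 34) - 1187)*287 = ((-33 - 62)/433 - 1187)*287 = ((1/433)*(-95) - 1187)*287 = (-95/433 - 1187)*287 = -514066/433*287 = -147536942/433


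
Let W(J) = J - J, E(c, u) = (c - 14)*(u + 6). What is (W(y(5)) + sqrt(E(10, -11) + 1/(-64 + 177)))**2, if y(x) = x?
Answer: 2261/113 ≈ 20.009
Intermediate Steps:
E(c, u) = (-14 + c)*(6 + u)
W(J) = 0
(W(y(5)) + sqrt(E(10, -11) + 1/(-64 + 177)))**2 = (0 + sqrt((-84 - 14*(-11) + 6*10 + 10*(-11)) + 1/(-64 + 177)))**2 = (0 + sqrt((-84 + 154 + 60 - 110) + 1/113))**2 = (0 + sqrt(20 + 1/113))**2 = (0 + sqrt(2261/113))**2 = (0 + sqrt(255493)/113)**2 = (sqrt(255493)/113)**2 = 2261/113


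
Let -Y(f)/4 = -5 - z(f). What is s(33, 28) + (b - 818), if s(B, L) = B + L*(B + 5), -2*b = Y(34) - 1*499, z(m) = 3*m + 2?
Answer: 621/2 ≈ 310.50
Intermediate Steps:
z(m) = 2 + 3*m
Y(f) = 28 + 12*f (Y(f) = -4*(-5 - (2 + 3*f)) = -4*(-5 + (-2 - 3*f)) = -4*(-7 - 3*f) = 28 + 12*f)
b = 63/2 (b = -((28 + 12*34) - 1*499)/2 = -((28 + 408) - 499)/2 = -(436 - 499)/2 = -½*(-63) = 63/2 ≈ 31.500)
s(B, L) = B + L*(5 + B)
s(33, 28) + (b - 818) = (33 + 5*28 + 33*28) + (63/2 - 818) = (33 + 140 + 924) - 1573/2 = 1097 - 1573/2 = 621/2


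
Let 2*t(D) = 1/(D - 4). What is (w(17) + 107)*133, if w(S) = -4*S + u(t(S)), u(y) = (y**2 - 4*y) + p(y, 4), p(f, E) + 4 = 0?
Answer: 3133081/676 ≈ 4634.7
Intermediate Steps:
p(f, E) = -4 (p(f, E) = -4 + 0 = -4)
t(D) = 1/(2*(-4 + D)) (t(D) = 1/(2*(D - 4)) = 1/(2*(-4 + D)))
u(y) = -4 + y**2 - 4*y (u(y) = (y**2 - 4*y) - 4 = -4 + y**2 - 4*y)
w(S) = -4 - 4*S - 2/(-4 + S) + 1/(4*(-4 + S)**2) (w(S) = -4*S + (-4 + (1/(2*(-4 + S)))**2 - 2/(-4 + S)) = -4*S + (-4 + 1/(4*(-4 + S)**2) - 2/(-4 + S)) = -4*S + (-4 - 2/(-4 + S) + 1/(4*(-4 + S)**2)) = -4 - 4*S - 2/(-4 + S) + 1/(4*(-4 + S)**2))
(w(17) + 107)*133 = ((-223 - 136*17 - 16*17**3 + 112*17**2)/(4*(16 + 17**2 - 8*17)) + 107)*133 = ((-223 - 2312 - 16*4913 + 112*289)/(4*(16 + 289 - 136)) + 107)*133 = ((1/4)*(-223 - 2312 - 78608 + 32368)/169 + 107)*133 = ((1/4)*(1/169)*(-48775) + 107)*133 = (-48775/676 + 107)*133 = (23557/676)*133 = 3133081/676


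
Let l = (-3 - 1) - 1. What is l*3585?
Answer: -17925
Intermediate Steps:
l = -5 (l = -4 - 1 = -5)
l*3585 = -5*3585 = -17925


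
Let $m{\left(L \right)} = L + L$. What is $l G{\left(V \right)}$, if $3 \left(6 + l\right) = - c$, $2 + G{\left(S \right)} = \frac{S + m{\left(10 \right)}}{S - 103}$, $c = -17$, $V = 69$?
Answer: $\frac{157}{102} \approx 1.5392$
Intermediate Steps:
$m{\left(L \right)} = 2 L$
$G{\left(S \right)} = -2 + \frac{20 + S}{-103 + S}$ ($G{\left(S \right)} = -2 + \frac{S + 2 \cdot 10}{S - 103} = -2 + \frac{S + 20}{-103 + S} = -2 + \frac{20 + S}{-103 + S}$)
$l = - \frac{1}{3}$ ($l = -6 + \frac{\left(-1\right) \left(-17\right)}{3} = -6 + \frac{1}{3} \cdot 17 = -6 + \frac{17}{3} = - \frac{1}{3} \approx -0.33333$)
$l G{\left(V \right)} = - \frac{\frac{1}{-103 + 69} \left(226 - 69\right)}{3} = - \frac{\frac{1}{-34} \left(226 - 69\right)}{3} = - \frac{\left(- \frac{1}{34}\right) 157}{3} = \left(- \frac{1}{3}\right) \left(- \frac{157}{34}\right) = \frac{157}{102}$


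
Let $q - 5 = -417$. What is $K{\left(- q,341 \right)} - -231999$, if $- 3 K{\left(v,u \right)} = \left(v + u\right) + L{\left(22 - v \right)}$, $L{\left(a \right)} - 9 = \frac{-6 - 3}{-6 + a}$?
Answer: $\frac{30590339}{132} \approx 2.3175 \cdot 10^{5}$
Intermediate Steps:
$q = -412$ ($q = 5 - 417 = -412$)
$L{\left(a \right)} = 9 - \frac{9}{-6 + a}$ ($L{\left(a \right)} = 9 + \frac{-6 - 3}{-6 + a} = 9 - \frac{9}{-6 + a}$)
$K{\left(v,u \right)} = - \frac{u}{3} - \frac{v}{3} - \frac{3 \left(15 - v\right)}{16 - v}$ ($K{\left(v,u \right)} = - \frac{\left(v + u\right) + \frac{9 \left(-7 - \left(-22 + v\right)\right)}{-6 - \left(-22 + v\right)}}{3} = - \frac{\left(u + v\right) + \frac{9 \left(15 - v\right)}{16 - v}}{3} = - \frac{u + v + \frac{9 \left(15 - v\right)}{16 - v}}{3} = - \frac{u}{3} - \frac{v}{3} - \frac{3 \left(15 - v\right)}{16 - v}$)
$K{\left(- q,341 \right)} - -231999 = \frac{135 - 9 \left(\left(-1\right) \left(-412\right)\right) - \left(-16 - -412\right) \left(341 - -412\right)}{3 \left(-16 - -412\right)} - -231999 = \frac{135 - 3708 - \left(-16 + 412\right) \left(341 + 412\right)}{3 \left(-16 + 412\right)} + 231999 = \frac{135 - 3708 - 396 \cdot 753}{3 \cdot 396} + 231999 = \frac{1}{3} \cdot \frac{1}{396} \left(135 - 3708 - 298188\right) + 231999 = \frac{1}{3} \cdot \frac{1}{396} \left(-301761\right) + 231999 = - \frac{33529}{132} + 231999 = \frac{30590339}{132}$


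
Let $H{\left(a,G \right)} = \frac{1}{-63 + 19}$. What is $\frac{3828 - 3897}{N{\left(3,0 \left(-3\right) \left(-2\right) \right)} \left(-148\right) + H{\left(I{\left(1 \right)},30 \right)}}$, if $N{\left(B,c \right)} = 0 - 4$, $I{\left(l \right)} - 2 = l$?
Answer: $- \frac{3036}{26047} \approx -0.11656$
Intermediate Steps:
$I{\left(l \right)} = 2 + l$
$H{\left(a,G \right)} = - \frac{1}{44}$ ($H{\left(a,G \right)} = \frac{1}{-44} = - \frac{1}{44}$)
$N{\left(B,c \right)} = -4$
$\frac{3828 - 3897}{N{\left(3,0 \left(-3\right) \left(-2\right) \right)} \left(-148\right) + H{\left(I{\left(1 \right)},30 \right)}} = \frac{3828 - 3897}{\left(-4\right) \left(-148\right) - \frac{1}{44}} = - \frac{69}{592 - \frac{1}{44}} = - \frac{69}{\frac{26047}{44}} = \left(-69\right) \frac{44}{26047} = - \frac{3036}{26047}$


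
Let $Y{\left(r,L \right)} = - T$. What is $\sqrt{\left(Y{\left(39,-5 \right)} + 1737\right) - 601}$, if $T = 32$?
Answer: $4 \sqrt{69} \approx 33.227$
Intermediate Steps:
$Y{\left(r,L \right)} = -32$ ($Y{\left(r,L \right)} = \left(-1\right) 32 = -32$)
$\sqrt{\left(Y{\left(39,-5 \right)} + 1737\right) - 601} = \sqrt{\left(-32 + 1737\right) - 601} = \sqrt{1705 - 601} = \sqrt{1104} = 4 \sqrt{69}$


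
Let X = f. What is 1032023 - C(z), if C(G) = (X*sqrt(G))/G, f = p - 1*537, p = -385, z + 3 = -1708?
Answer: 1032023 - 922*I*sqrt(1711)/1711 ≈ 1.032e+6 - 22.29*I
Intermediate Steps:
z = -1711 (z = -3 - 1708 = -1711)
f = -922 (f = -385 - 1*537 = -385 - 537 = -922)
X = -922
C(G) = -922/sqrt(G) (C(G) = (-922*sqrt(G))/G = -922/sqrt(G))
1032023 - C(z) = 1032023 - (-922)/sqrt(-1711) = 1032023 - (-922)*(-I*sqrt(1711)/1711) = 1032023 - 922*I*sqrt(1711)/1711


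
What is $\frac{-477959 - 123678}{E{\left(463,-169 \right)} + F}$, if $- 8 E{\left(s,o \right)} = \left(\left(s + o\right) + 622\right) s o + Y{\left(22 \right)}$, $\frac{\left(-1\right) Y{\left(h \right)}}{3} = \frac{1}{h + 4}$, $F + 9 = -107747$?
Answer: $- \frac{125140496}{1841117307} \approx -0.06797$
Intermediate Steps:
$F = -107756$ ($F = -9 - 107747 = -107756$)
$Y{\left(h \right)} = - \frac{3}{4 + h}$ ($Y{\left(h \right)} = - \frac{3}{h + 4} = - \frac{3}{4 + h}$)
$E{\left(s,o \right)} = \frac{3}{208} - \frac{o s \left(622 + o + s\right)}{8}$ ($E{\left(s,o \right)} = - \frac{\left(\left(s + o\right) + 622\right) s o - \frac{3}{4 + 22}}{8} = - \frac{\left(\left(o + s\right) + 622\right) s o - \frac{3}{26}}{8} = - \frac{\left(622 + o + s\right) s o - \frac{3}{26}}{8} = - \frac{s \left(622 + o + s\right) o - \frac{3}{26}}{8} = - \frac{o s \left(622 + o + s\right) - \frac{3}{26}}{8} = - \frac{- \frac{3}{26} + o s \left(622 + o + s\right)}{8} = \frac{3}{208} - \frac{o s \left(622 + o + s\right)}{8}$)
$\frac{-477959 - 123678}{E{\left(463,-169 \right)} + F} = \frac{-477959 - 123678}{\left(\frac{3}{208} - \left(- \frac{52559}{4}\right) 463 - - \frac{169 \cdot 463^{2}}{8} - \frac{463 \left(-169\right)^{2}}{8}\right) - 107756} = - \frac{601637}{\left(\frac{3}{208} + \frac{24334817}{4} - \left(- \frac{169}{8}\right) 214369 - \frac{463}{8} \cdot 28561\right) - 107756} = - \frac{601637}{\left(\frac{3}{208} + \frac{24334817}{4} + \frac{36228361}{8} - \frac{13223743}{8}\right) - 107756} = - \frac{601637}{\frac{1863530555}{208} - 107756} = - \frac{601637}{\frac{1841117307}{208}} = \left(-601637\right) \frac{208}{1841117307} = - \frac{125140496}{1841117307}$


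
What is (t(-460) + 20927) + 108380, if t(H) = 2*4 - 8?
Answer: 129307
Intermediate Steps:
t(H) = 0 (t(H) = 8 - 8 = 0)
(t(-460) + 20927) + 108380 = (0 + 20927) + 108380 = 20927 + 108380 = 129307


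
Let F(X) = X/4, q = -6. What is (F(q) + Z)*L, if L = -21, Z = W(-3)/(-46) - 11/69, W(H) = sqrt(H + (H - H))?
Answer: 1603/46 + 21*I*sqrt(3)/46 ≈ 34.848 + 0.79072*I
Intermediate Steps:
W(H) = sqrt(H) (W(H) = sqrt(H + 0) = sqrt(H))
F(X) = X/4 (F(X) = X*(1/4) = X/4)
Z = -11/69 - I*sqrt(3)/46 (Z = sqrt(-3)/(-46) - 11/69 = (I*sqrt(3))*(-1/46) - 11*1/69 = -I*sqrt(3)/46 - 11/69 = -11/69 - I*sqrt(3)/46 ≈ -0.15942 - 0.037653*I)
(F(q) + Z)*L = ((1/4)*(-6) + (-11/69 - I*sqrt(3)/46))*(-21) = (-3/2 + (-11/69 - I*sqrt(3)/46))*(-21) = (-229/138 - I*sqrt(3)/46)*(-21) = 1603/46 + 21*I*sqrt(3)/46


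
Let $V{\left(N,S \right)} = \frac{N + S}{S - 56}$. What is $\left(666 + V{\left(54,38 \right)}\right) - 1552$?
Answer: $- \frac{8020}{9} \approx -891.11$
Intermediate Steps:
$V{\left(N,S \right)} = \frac{N + S}{-56 + S}$
$\left(666 + V{\left(54,38 \right)}\right) - 1552 = \left(666 + \frac{54 + 38}{-56 + 38}\right) - 1552 = \left(666 + \frac{1}{-18} \cdot 92\right) - 1552 = \left(666 - \frac{46}{9}\right) - 1552 = \frac{5948}{9} - 1552 = - \frac{8020}{9}$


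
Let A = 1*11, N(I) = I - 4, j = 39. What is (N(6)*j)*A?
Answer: 858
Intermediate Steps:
N(I) = -4 + I
A = 11
(N(6)*j)*A = ((-4 + 6)*39)*11 = (2*39)*11 = 78*11 = 858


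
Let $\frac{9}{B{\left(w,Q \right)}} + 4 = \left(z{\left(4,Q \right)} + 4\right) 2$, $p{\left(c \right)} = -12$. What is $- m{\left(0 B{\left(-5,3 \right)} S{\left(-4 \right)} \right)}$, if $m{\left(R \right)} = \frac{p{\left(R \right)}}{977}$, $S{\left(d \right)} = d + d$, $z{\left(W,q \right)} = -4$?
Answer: $\frac{12}{977} \approx 0.012282$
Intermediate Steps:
$B{\left(w,Q \right)} = - \frac{9}{4}$ ($B{\left(w,Q \right)} = \frac{9}{-4 + \left(-4 + 4\right) 2} = \frac{9}{-4 + 0 \cdot 2} = \frac{9}{-4 + 0} = \frac{9}{-4} = 9 \left(- \frac{1}{4}\right) = - \frac{9}{4}$)
$S{\left(d \right)} = 2 d$
$m{\left(R \right)} = - \frac{12}{977}$
$- m{\left(0 B{\left(-5,3 \right)} S{\left(-4 \right)} \right)} = \left(-1\right) \left(- \frac{12}{977}\right) = \frac{12}{977}$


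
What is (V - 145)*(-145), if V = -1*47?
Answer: 27840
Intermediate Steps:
V = -47
(V - 145)*(-145) = (-47 - 145)*(-145) = -192*(-145) = 27840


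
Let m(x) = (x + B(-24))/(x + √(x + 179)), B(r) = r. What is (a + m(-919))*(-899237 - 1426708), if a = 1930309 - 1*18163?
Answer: -1253172486270982345/281767 - 1462244090*I*√185/281767 ≈ -4.4475e+12 - 70586.0*I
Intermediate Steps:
a = 1912146 (a = 1930309 - 18163 = 1912146)
m(x) = (-24 + x)/(x + √(179 + x)) (m(x) = (x - 24)/(x + √(x + 179)) = (-24 + x)/(x + √(179 + x)))
(a + m(-919))*(-899237 - 1426708) = (1912146 + (-24 - 919)/(-919 + √(179 - 919)))*(-899237 - 1426708) = (1912146 - 943/(-919 + √(-740)))*(-2325945) = (1912146 - 943/(-919 + 2*I*√185))*(-2325945) = -4447546427970 + 2193366135/(-919 + 2*I*√185)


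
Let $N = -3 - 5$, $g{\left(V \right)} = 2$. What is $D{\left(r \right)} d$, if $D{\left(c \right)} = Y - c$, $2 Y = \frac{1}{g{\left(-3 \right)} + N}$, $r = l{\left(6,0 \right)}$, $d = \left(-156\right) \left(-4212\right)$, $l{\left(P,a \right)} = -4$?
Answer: $2573532$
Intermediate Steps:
$N = -8$
$d = 657072$
$r = -4$
$Y = - \frac{1}{12}$ ($Y = \frac{1}{2 \left(2 - 8\right)} = \frac{1}{2 \left(-6\right)} = \frac{1}{2} \left(- \frac{1}{6}\right) = - \frac{1}{12} \approx -0.083333$)
$D{\left(c \right)} = - \frac{1}{12} - c$
$D{\left(r \right)} d = \left(- \frac{1}{12} - -4\right) 657072 = \left(- \frac{1}{12} + 4\right) 657072 = \frac{47}{12} \cdot 657072 = 2573532$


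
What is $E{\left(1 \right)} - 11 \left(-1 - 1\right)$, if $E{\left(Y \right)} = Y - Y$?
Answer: $22$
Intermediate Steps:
$E{\left(Y \right)} = 0$
$E{\left(1 \right)} - 11 \left(-1 - 1\right) = 0 - 11 \left(-1 - 1\right) = 0 - -22 = 0 + 22 = 22$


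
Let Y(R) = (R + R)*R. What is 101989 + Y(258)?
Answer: 235117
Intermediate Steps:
Y(R) = 2*R² (Y(R) = (2*R)*R = 2*R²)
101989 + Y(258) = 101989 + 2*258² = 101989 + 2*66564 = 101989 + 133128 = 235117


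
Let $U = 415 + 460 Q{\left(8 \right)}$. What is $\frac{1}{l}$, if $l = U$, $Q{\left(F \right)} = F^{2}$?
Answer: $\frac{1}{29855} \approx 3.3495 \cdot 10^{-5}$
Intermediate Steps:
$U = 29855$ ($U = 415 + 460 \cdot 8^{2} = 415 + 460 \cdot 64 = 415 + 29440 = 29855$)
$l = 29855$
$\frac{1}{l} = \frac{1}{29855}$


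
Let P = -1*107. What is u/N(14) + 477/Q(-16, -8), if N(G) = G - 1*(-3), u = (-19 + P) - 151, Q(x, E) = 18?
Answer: 347/34 ≈ 10.206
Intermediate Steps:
P = -107
u = -277 (u = (-19 - 107) - 151 = -126 - 151 = -277)
N(G) = 3 + G (N(G) = G + 3 = 3 + G)
u/N(14) + 477/Q(-16, -8) = -277/(3 + 14) + 477/18 = -277/17 + 477*(1/18) = -277*1/17 + 53/2 = -277/17 + 53/2 = 347/34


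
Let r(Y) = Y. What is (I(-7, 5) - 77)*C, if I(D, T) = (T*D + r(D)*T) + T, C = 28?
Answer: -3976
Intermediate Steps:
I(D, T) = T + 2*D*T (I(D, T) = (T*D + D*T) + T = (D*T + D*T) + T = 2*D*T + T = T + 2*D*T)
(I(-7, 5) - 77)*C = (5*(1 + 2*(-7)) - 77)*28 = (5*(1 - 14) - 77)*28 = (5*(-13) - 77)*28 = (-65 - 77)*28 = -142*28 = -3976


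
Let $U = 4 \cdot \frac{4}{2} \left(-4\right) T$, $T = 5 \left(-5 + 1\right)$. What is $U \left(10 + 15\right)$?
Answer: $16000$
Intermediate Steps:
$T = -20$ ($T = 5 \left(-4\right) = -20$)
$U = 640$ ($U = 4 \cdot \frac{4}{2} \left(-4\right) \left(-20\right) = 4 \cdot 4 \cdot \frac{1}{2} \left(-4\right) \left(-20\right) = 4 \cdot 2 \left(-4\right) \left(-20\right) = 4 \left(-8\right) \left(-20\right) = \left(-32\right) \left(-20\right) = 640$)
$U \left(10 + 15\right) = 640 \left(10 + 15\right) = 640 \cdot 25 = 16000$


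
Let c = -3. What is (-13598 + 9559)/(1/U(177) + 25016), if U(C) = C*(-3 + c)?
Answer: -4289418/26566991 ≈ -0.16146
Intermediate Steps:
U(C) = -6*C (U(C) = C*(-3 - 3) = C*(-6) = -6*C)
(-13598 + 9559)/(1/U(177) + 25016) = (-13598 + 9559)/(1/(-6*177) + 25016) = -4039/(1/(-1062) + 25016) = -4039/(-1/1062 + 25016) = -4039/26566991/1062 = -4039*1062/26566991 = -4289418/26566991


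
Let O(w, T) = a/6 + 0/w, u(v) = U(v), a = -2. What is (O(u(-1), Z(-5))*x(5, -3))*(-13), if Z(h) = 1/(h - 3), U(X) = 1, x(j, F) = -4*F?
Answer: 52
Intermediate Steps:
u(v) = 1
Z(h) = 1/(-3 + h)
O(w, T) = -⅓ (O(w, T) = -2/6 + 0/w = -2*⅙ + 0 = -⅓ + 0 = -⅓)
(O(u(-1), Z(-5))*x(5, -3))*(-13) = -(-4)*(-3)/3*(-13) = -⅓*12*(-13) = -4*(-13) = 52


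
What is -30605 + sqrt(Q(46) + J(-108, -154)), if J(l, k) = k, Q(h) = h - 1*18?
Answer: -30605 + 3*I*sqrt(14) ≈ -30605.0 + 11.225*I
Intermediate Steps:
Q(h) = -18 + h (Q(h) = h - 18 = -18 + h)
-30605 + sqrt(Q(46) + J(-108, -154)) = -30605 + sqrt((-18 + 46) - 154) = -30605 + sqrt(28 - 154) = -30605 + sqrt(-126) = -30605 + 3*I*sqrt(14)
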